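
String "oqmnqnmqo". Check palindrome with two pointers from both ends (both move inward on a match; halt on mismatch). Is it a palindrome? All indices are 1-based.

l=1 r=9: 'o'=='o', l++,r--
l=2 r=8: 'q'=='q', l++,r--
l=3 r=7: 'm'=='m', l++,r--
l=4 r=6: 'n'=='n', l++,r--

palindrome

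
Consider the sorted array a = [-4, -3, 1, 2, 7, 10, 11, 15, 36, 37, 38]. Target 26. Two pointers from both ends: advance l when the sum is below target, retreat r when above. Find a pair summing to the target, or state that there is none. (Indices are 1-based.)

[1,11] -4+38=34 >26 → r--
[1,10] -4+37=33 >26 → r--
[1,9] -4+36=32 >26 → r--
[1,8] -4+15=11 <26 → l++
[2,8] -3+15=12 <26 → l++
[3,8] 1+15=16 <26 → l++
[4,8] 2+15=17 <26 → l++
[5,8] 7+15=22 <26 → l++
[6,8] 10+15=25 <26 → l++
[7,8] 11+15=26 → found

(11, 15)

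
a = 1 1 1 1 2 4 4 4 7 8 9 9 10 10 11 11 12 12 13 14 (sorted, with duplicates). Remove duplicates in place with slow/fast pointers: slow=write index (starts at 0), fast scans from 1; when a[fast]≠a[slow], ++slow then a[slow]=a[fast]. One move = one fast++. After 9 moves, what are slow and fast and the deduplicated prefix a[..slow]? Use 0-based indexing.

slow=4, fast=10, prefix=[1, 2, 4, 7, 8]

(s=0,f=1) a[fast]=1=a[slow] dup → fast++
(s=0,f=2) a[fast]=1=a[slow] dup → fast++
(s=0,f=3) a[fast]=1=a[slow] dup → fast++
(s=0,f=4) a[fast]=2≠a[slow]=1 write a[1]=2 → slow++,fast++
(s=1,f=5) a[fast]=4≠a[slow]=2 write a[2]=4 → slow++,fast++
(s=2,f=6) a[fast]=4=a[slow] dup → fast++
(s=2,f=7) a[fast]=4=a[slow] dup → fast++
(s=2,f=8) a[fast]=7≠a[slow]=4 write a[3]=7 → slow++,fast++
(s=3,f=9) a[fast]=8≠a[slow]=7 write a[4]=8 → slow++,fast++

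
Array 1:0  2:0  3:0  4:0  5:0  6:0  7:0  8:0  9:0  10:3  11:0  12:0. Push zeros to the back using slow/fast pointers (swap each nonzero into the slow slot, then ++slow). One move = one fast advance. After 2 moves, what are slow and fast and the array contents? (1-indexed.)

slow=1, fast=3, a=[0, 0, 0, 0, 0, 0, 0, 0, 0, 3, 0, 0]

slow=1 fast=1: a[fast]=0, fast++
slow=1 fast=2: a[fast]=0, fast++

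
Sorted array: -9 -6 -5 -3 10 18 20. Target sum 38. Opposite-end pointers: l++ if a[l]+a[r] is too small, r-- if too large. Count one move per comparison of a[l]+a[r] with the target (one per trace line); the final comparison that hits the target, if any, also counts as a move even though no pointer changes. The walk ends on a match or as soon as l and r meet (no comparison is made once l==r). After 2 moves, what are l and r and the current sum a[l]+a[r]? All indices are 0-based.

l=0 r=6: -9+20=11 <38, l++
l=1 r=6: -6+20=14 <38, l++

l=2, r=6, sum=15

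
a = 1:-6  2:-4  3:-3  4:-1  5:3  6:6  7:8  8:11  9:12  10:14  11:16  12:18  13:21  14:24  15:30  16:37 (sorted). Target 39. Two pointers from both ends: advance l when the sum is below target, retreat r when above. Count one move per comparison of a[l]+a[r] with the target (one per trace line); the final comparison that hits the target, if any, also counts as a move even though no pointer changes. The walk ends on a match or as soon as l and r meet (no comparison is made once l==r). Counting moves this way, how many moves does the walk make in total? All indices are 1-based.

[1,16] -6+37=31 <39 → l++
[2,16] -4+37=33 <39 → l++
[3,16] -3+37=34 <39 → l++
[4,16] -1+37=36 <39 → l++
[5,16] 3+37=40 >39 → r--
[5,15] 3+30=33 <39 → l++
[6,15] 6+30=36 <39 → l++
[7,15] 8+30=38 <39 → l++
[8,15] 11+30=41 >39 → r--
[8,14] 11+24=35 <39 → l++
[9,14] 12+24=36 <39 → l++
[10,14] 14+24=38 <39 → l++
[11,14] 16+24=40 >39 → r--
[11,13] 16+21=37 <39 → l++
[12,13] 18+21=39 → found

15 moves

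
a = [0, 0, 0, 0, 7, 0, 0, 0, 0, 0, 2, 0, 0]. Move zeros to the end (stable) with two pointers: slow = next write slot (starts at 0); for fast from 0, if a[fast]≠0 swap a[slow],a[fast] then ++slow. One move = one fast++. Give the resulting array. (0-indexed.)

slow=0 fast=0: a[fast]=0, fast++
slow=0 fast=1: a[fast]=0, fast++
slow=0 fast=2: a[fast]=0, fast++
slow=0 fast=3: a[fast]=0, fast++
slow=0 fast=4: a[fast]=7≠0 swap→a[0]=7, slow++,fast++
slow=1 fast=5: a[fast]=0, fast++
slow=1 fast=6: a[fast]=0, fast++
slow=1 fast=7: a[fast]=0, fast++
slow=1 fast=8: a[fast]=0, fast++
slow=1 fast=9: a[fast]=0, fast++
slow=1 fast=10: a[fast]=2≠0 swap→a[1]=2, slow++,fast++
slow=2 fast=11: a[fast]=0, fast++
slow=2 fast=12: a[fast]=0, fast++

[7, 2, 0, 0, 0, 0, 0, 0, 0, 0, 0, 0, 0]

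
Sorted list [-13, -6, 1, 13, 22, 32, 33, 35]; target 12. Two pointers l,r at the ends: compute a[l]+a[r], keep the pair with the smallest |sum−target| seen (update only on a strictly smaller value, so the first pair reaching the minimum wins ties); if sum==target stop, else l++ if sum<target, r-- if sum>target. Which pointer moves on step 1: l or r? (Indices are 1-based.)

l=1 r=8: -13+35=22 d=10 *, r--

r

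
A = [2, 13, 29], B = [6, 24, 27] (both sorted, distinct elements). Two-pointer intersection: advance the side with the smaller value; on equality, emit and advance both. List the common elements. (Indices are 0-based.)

i=0 j=0: 2<6, i++
i=1 j=0: 13>6, j++
i=1 j=1: 13<24, i++
i=2 j=1: 29>24, j++
i=2 j=2: 29>27, j++

intersection = []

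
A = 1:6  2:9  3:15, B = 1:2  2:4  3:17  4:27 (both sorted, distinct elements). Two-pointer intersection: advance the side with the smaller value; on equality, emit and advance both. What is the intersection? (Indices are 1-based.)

i=1 j=1: 6>2, j++
i=1 j=2: 6>4, j++
i=1 j=3: 6<17, i++
i=2 j=3: 9<17, i++
i=3 j=3: 15<17, i++

intersection = []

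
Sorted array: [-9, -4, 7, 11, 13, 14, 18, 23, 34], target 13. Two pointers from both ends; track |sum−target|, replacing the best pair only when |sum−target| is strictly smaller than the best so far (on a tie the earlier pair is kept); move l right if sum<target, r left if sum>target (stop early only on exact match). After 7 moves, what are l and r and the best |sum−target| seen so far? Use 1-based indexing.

[1,9] -9+34=25 d=12 * → r--
[1,8] -9+23=14 d=1 * → r--
[1,7] -9+18=9 d=4 → l++
[2,7] -4+18=14 d=1 → r--
[2,6] -4+14=10 d=3 → l++
[3,6] 7+14=21 d=8 → r--
[3,5] 7+13=20 d=7 → r--

l=3, r=4, best |Δ|=1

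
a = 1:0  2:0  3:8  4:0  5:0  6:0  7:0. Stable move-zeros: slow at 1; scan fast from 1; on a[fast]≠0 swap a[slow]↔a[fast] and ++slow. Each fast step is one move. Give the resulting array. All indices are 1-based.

[8, 0, 0, 0, 0, 0, 0]

slow=1 fast=1: a[fast]=0, fast++
slow=1 fast=2: a[fast]=0, fast++
slow=1 fast=3: a[fast]=8≠0 swap→a[1]=8, slow++,fast++
slow=2 fast=4: a[fast]=0, fast++
slow=2 fast=5: a[fast]=0, fast++
slow=2 fast=6: a[fast]=0, fast++
slow=2 fast=7: a[fast]=0, fast++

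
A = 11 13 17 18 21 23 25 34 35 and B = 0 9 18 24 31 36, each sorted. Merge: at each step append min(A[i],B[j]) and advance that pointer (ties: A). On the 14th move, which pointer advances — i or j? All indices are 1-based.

[i=1,j=1] A[i]=11>B[j]=0 take 0 → j++
[i=1,j=2] A[i]=11>B[j]=9 take 9 → j++
[i=1,j=3] A[i]=11<=B[j]=18 take 11 → i++
[i=2,j=3] A[i]=13<=B[j]=18 take 13 → i++
[i=3,j=3] A[i]=17<=B[j]=18 take 17 → i++
[i=4,j=3] A[i]=18<=B[j]=18 take 18 → i++
[i=5,j=3] A[i]=21>B[j]=18 take 18 → j++
[i=5,j=4] A[i]=21<=B[j]=24 take 21 → i++
[i=6,j=4] A[i]=23<=B[j]=24 take 23 → i++
[i=7,j=4] A[i]=25>B[j]=24 take 24 → j++
[i=7,j=5] A[i]=25<=B[j]=31 take 25 → i++
[i=8,j=5] A[i]=34>B[j]=31 take 31 → j++
[i=8,j=6] A[i]=34<=B[j]=36 take 34 → i++
[i=9,j=6] A[i]=35<=B[j]=36 take 35 → i++

i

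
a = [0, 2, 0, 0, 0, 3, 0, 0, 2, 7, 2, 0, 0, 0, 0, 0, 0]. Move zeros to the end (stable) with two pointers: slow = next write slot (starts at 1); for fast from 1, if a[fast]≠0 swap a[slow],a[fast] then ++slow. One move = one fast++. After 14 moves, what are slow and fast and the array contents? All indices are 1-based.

(s=1,f=1) a[fast]=0 → fast++
(s=1,f=2) a[fast]=2≠0 swap→a[1]=2 → slow++,fast++
(s=2,f=3) a[fast]=0 → fast++
(s=2,f=4) a[fast]=0 → fast++
(s=2,f=5) a[fast]=0 → fast++
(s=2,f=6) a[fast]=3≠0 swap→a[2]=3 → slow++,fast++
(s=3,f=7) a[fast]=0 → fast++
(s=3,f=8) a[fast]=0 → fast++
(s=3,f=9) a[fast]=2≠0 swap→a[3]=2 → slow++,fast++
(s=4,f=10) a[fast]=7≠0 swap→a[4]=7 → slow++,fast++
(s=5,f=11) a[fast]=2≠0 swap→a[5]=2 → slow++,fast++
(s=6,f=12) a[fast]=0 → fast++
(s=6,f=13) a[fast]=0 → fast++
(s=6,f=14) a[fast]=0 → fast++

slow=6, fast=15, a=[2, 3, 2, 7, 2, 0, 0, 0, 0, 0, 0, 0, 0, 0, 0, 0, 0]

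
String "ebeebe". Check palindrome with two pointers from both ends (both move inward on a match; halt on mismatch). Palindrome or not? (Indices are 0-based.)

[0,5] 'e'=='e' → l++,r--
[1,4] 'b'=='b' → l++,r--
[2,3] 'e'=='e' → l++,r--

palindrome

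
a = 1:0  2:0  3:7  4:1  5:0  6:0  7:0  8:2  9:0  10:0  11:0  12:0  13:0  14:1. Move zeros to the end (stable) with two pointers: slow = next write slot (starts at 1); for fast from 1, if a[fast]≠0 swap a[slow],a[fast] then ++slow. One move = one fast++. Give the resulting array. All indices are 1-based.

slow=1 fast=1: a[fast]=0, fast++
slow=1 fast=2: a[fast]=0, fast++
slow=1 fast=3: a[fast]=7≠0 swap→a[1]=7, slow++,fast++
slow=2 fast=4: a[fast]=1≠0 swap→a[2]=1, slow++,fast++
slow=3 fast=5: a[fast]=0, fast++
slow=3 fast=6: a[fast]=0, fast++
slow=3 fast=7: a[fast]=0, fast++
slow=3 fast=8: a[fast]=2≠0 swap→a[3]=2, slow++,fast++
slow=4 fast=9: a[fast]=0, fast++
slow=4 fast=10: a[fast]=0, fast++
slow=4 fast=11: a[fast]=0, fast++
slow=4 fast=12: a[fast]=0, fast++
slow=4 fast=13: a[fast]=0, fast++
slow=4 fast=14: a[fast]=1≠0 swap→a[4]=1, slow++,fast++

[7, 1, 2, 1, 0, 0, 0, 0, 0, 0, 0, 0, 0, 0]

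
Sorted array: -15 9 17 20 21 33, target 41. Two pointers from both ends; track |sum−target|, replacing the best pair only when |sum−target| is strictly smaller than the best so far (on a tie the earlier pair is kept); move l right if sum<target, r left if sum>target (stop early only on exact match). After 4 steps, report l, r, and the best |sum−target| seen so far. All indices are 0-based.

l=0 r=5: -15+33=18 d=23 *, l++
l=1 r=5: 9+33=42 d=1 *, r--
l=1 r=4: 9+21=30 d=11, l++
l=2 r=4: 17+21=38 d=3, l++

l=3, r=4, best |Δ|=1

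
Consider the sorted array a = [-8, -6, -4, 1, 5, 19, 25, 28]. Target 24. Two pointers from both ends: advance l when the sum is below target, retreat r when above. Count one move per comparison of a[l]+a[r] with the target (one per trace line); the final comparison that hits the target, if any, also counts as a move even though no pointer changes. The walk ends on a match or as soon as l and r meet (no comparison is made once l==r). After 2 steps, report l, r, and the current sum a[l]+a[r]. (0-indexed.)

l=0 r=7: -8+28=20 <24, l++
l=1 r=7: -6+28=22 <24, l++

l=2, r=7, sum=24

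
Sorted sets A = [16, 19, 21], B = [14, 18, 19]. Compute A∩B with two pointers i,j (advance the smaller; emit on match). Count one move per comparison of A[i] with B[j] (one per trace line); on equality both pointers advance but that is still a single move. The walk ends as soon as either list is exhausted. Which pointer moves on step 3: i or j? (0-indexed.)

j

[i=0,j=0] 16>14 → j++
[i=0,j=1] 16<18 → i++
[i=1,j=1] 19>18 → j++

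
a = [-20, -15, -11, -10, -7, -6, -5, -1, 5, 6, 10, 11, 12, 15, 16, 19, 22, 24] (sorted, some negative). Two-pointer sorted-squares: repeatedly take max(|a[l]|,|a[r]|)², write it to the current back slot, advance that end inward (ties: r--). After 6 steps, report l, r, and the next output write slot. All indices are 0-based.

[0,17] |-20|<=|24| out[17]=576 → r--
[0,16] |-20|<=|22| out[16]=484 → r--
[0,15] |-20|>|19| out[15]=400 → l++
[1,15] |-15|<=|19| out[14]=361 → r--
[1,14] |-15|<=|16| out[13]=256 → r--
[1,13] |-15|<=|15| out[12]=225 → r--

l=1, r=12, next write slot=11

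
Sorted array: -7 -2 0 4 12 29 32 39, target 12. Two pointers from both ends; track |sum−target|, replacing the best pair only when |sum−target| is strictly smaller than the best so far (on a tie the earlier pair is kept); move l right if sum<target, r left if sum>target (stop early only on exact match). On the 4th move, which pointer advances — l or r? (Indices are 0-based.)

l

l=0 r=7: -7+39=32 d=20 *, r--
l=0 r=6: -7+32=25 d=13 *, r--
l=0 r=5: -7+29=22 d=10 *, r--
l=0 r=4: -7+12=5 d=7 *, l++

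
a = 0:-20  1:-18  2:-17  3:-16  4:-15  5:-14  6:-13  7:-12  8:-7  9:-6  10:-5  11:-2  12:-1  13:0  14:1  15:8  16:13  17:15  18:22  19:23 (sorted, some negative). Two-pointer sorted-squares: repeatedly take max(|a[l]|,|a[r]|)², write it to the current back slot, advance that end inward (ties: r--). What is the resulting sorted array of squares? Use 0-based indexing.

[0,19] |-20|<=|23| out[19]=529 → r--
[0,18] |-20|<=|22| out[18]=484 → r--
[0,17] |-20|>|15| out[17]=400 → l++
[1,17] |-18|>|15| out[16]=324 → l++
[2,17] |-17|>|15| out[15]=289 → l++
[3,17] |-16|>|15| out[14]=256 → l++
[4,17] |-15|<=|15| out[13]=225 → r--
[4,16] |-15|>|13| out[12]=225 → l++
[5,16] |-14|>|13| out[11]=196 → l++
[6,16] |-13|<=|13| out[10]=169 → r--
[6,15] |-13|>|8| out[9]=169 → l++
[7,15] |-12|>|8| out[8]=144 → l++
[8,15] |-7|<=|8| out[7]=64 → r--
[8,14] |-7|>|1| out[6]=49 → l++
[9,14] |-6|>|1| out[5]=36 → l++
[10,14] |-5|>|1| out[4]=25 → l++
[11,14] |-2|>|1| out[3]=4 → l++
[12,14] |-1|<=|1| out[2]=1 → r--
[12,13] |-1|>|0| out[1]=1 → l++
[13,13] |0|<=|0| out[0]=0 → r--

[0, 1, 1, 4, 25, 36, 49, 64, 144, 169, 169, 196, 225, 225, 256, 289, 324, 400, 484, 529]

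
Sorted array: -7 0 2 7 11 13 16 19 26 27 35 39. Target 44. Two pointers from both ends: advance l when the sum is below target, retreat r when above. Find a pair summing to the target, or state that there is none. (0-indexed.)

l=0 r=11: -7+39=32 <44, l++
l=1 r=11: 0+39=39 <44, l++
l=2 r=11: 2+39=41 <44, l++
l=3 r=11: 7+39=46 >44, r--
l=3 r=10: 7+35=42 <44, l++
l=4 r=10: 11+35=46 >44, r--
l=4 r=9: 11+27=38 <44, l++
l=5 r=9: 13+27=40 <44, l++
l=6 r=9: 16+27=43 <44, l++
l=7 r=9: 19+27=46 >44, r--
l=7 r=8: 19+26=45 >44, r--

no pair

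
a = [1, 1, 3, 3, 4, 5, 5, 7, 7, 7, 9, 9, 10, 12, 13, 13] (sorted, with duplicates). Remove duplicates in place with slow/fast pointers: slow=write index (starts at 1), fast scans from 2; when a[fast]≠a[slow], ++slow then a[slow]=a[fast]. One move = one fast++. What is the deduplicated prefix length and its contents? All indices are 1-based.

length 9; prefix = [1, 3, 4, 5, 7, 9, 10, 12, 13]

(s=1,f=2) a[fast]=1=a[slow] dup → fast++
(s=1,f=3) a[fast]=3≠a[slow]=1 write a[2]=3 → slow++,fast++
(s=2,f=4) a[fast]=3=a[slow] dup → fast++
(s=2,f=5) a[fast]=4≠a[slow]=3 write a[3]=4 → slow++,fast++
(s=3,f=6) a[fast]=5≠a[slow]=4 write a[4]=5 → slow++,fast++
(s=4,f=7) a[fast]=5=a[slow] dup → fast++
(s=4,f=8) a[fast]=7≠a[slow]=5 write a[5]=7 → slow++,fast++
(s=5,f=9) a[fast]=7=a[slow] dup → fast++
(s=5,f=10) a[fast]=7=a[slow] dup → fast++
(s=5,f=11) a[fast]=9≠a[slow]=7 write a[6]=9 → slow++,fast++
(s=6,f=12) a[fast]=9=a[slow] dup → fast++
(s=6,f=13) a[fast]=10≠a[slow]=9 write a[7]=10 → slow++,fast++
(s=7,f=14) a[fast]=12≠a[slow]=10 write a[8]=12 → slow++,fast++
(s=8,f=15) a[fast]=13≠a[slow]=12 write a[9]=13 → slow++,fast++
(s=9,f=16) a[fast]=13=a[slow] dup → fast++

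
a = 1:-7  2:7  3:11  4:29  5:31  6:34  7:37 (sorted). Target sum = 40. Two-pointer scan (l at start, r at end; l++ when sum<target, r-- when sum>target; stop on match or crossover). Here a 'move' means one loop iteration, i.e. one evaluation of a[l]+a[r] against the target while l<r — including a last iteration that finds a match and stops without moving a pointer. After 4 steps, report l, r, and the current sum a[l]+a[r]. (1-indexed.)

l=3, r=5, sum=42

[1,7] -7+37=30 <40 → l++
[2,7] 7+37=44 >40 → r--
[2,6] 7+34=41 >40 → r--
[2,5] 7+31=38 <40 → l++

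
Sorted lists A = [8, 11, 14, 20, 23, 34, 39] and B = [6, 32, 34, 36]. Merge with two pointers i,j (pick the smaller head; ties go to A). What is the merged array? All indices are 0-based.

[6, 8, 11, 14, 20, 23, 32, 34, 34, 36, 39]

[i=0,j=0] A[i]=8>B[j]=6 take 6 → j++
[i=0,j=1] A[i]=8<=B[j]=32 take 8 → i++
[i=1,j=1] A[i]=11<=B[j]=32 take 11 → i++
[i=2,j=1] A[i]=14<=B[j]=32 take 14 → i++
[i=3,j=1] A[i]=20<=B[j]=32 take 20 → i++
[i=4,j=1] A[i]=23<=B[j]=32 take 23 → i++
[i=5,j=1] A[i]=34>B[j]=32 take 32 → j++
[i=5,j=2] A[i]=34<=B[j]=34 take 34 → i++
[i=6,j=2] A[i]=39>B[j]=34 take 34 → j++
[i=6,j=3] A[i]=39>B[j]=36 take 36 → j++
[i=6,j=4] B done, take A[i]=39 → i++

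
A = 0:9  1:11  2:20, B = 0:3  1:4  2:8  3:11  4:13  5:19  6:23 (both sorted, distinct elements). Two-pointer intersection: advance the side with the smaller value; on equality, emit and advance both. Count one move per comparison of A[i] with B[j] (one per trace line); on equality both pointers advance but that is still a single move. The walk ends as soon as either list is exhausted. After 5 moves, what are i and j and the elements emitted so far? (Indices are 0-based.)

i=0 j=0: 9>3, j++
i=0 j=1: 9>4, j++
i=0 j=2: 9>8, j++
i=0 j=3: 9<11, i++
i=1 j=3: 11==11 emit, i++,j++

i=2, j=4, emitted=[11]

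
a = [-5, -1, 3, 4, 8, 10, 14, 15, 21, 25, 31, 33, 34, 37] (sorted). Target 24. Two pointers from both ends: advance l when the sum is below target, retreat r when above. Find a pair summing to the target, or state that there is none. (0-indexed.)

(-1, 25)

l=0 r=13: -5+37=32 >24, r--
l=0 r=12: -5+34=29 >24, r--
l=0 r=11: -5+33=28 >24, r--
l=0 r=10: -5+31=26 >24, r--
l=0 r=9: -5+25=20 <24, l++
l=1 r=9: -1+25=24, found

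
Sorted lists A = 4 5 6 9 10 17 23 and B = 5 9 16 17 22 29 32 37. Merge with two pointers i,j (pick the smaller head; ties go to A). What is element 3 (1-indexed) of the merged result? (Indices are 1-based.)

[i=1,j=1] A[i]=4<=B[j]=5 take 4 → i++
[i=2,j=1] A[i]=5<=B[j]=5 take 5 → i++
[i=3,j=1] A[i]=6>B[j]=5 take 5 → j++
[i=3,j=2] A[i]=6<=B[j]=9 take 6 → i++
[i=4,j=2] A[i]=9<=B[j]=9 take 9 → i++
[i=5,j=2] A[i]=10>B[j]=9 take 9 → j++
[i=5,j=3] A[i]=10<=B[j]=16 take 10 → i++
[i=6,j=3] A[i]=17>B[j]=16 take 16 → j++
[i=6,j=4] A[i]=17<=B[j]=17 take 17 → i++
[i=7,j=4] A[i]=23>B[j]=17 take 17 → j++
[i=7,j=5] A[i]=23>B[j]=22 take 22 → j++
[i=7,j=6] A[i]=23<=B[j]=29 take 23 → i++
[i=8,j=6] A done, take B[j]=29 → j++
[i=8,j=7] A done, take B[j]=32 → j++
[i=8,j=8] A done, take B[j]=37 → j++

merged[3] = 5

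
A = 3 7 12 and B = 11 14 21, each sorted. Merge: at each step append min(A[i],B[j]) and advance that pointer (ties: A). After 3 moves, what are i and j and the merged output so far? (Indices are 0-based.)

i=2, j=1, merged so far=[3, 7, 11]

i=0 j=0: A[i]=3<=B[j]=11 take 3, i++
i=1 j=0: A[i]=7<=B[j]=11 take 7, i++
i=2 j=0: A[i]=12>B[j]=11 take 11, j++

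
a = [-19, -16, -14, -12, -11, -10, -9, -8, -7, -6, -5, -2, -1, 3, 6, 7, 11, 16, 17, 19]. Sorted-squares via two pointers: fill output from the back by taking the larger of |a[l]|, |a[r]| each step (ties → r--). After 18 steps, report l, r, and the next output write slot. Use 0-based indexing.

l=0 r=19: |-19|<=|19| out[19]=361, r--
l=0 r=18: |-19|>|17| out[18]=361, l++
l=1 r=18: |-16|<=|17| out[17]=289, r--
l=1 r=17: |-16|<=|16| out[16]=256, r--
l=1 r=16: |-16|>|11| out[15]=256, l++
l=2 r=16: |-14|>|11| out[14]=196, l++
l=3 r=16: |-12|>|11| out[13]=144, l++
l=4 r=16: |-11|<=|11| out[12]=121, r--
l=4 r=15: |-11|>|7| out[11]=121, l++
l=5 r=15: |-10|>|7| out[10]=100, l++
l=6 r=15: |-9|>|7| out[9]=81, l++
l=7 r=15: |-8|>|7| out[8]=64, l++
l=8 r=15: |-7|<=|7| out[7]=49, r--
l=8 r=14: |-7|>|6| out[6]=49, l++
l=9 r=14: |-6|<=|6| out[5]=36, r--
l=9 r=13: |-6|>|3| out[4]=36, l++
l=10 r=13: |-5|>|3| out[3]=25, l++
l=11 r=13: |-2|<=|3| out[2]=9, r--

l=11, r=12, next write slot=1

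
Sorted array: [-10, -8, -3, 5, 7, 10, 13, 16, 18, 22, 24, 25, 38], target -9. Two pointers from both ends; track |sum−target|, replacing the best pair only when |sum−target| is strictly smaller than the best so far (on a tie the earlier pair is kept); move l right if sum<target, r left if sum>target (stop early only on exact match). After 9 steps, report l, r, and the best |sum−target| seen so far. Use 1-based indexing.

[1,13] -10+38=28 d=37 * → r--
[1,12] -10+25=15 d=24 * → r--
[1,11] -10+24=14 d=23 * → r--
[1,10] -10+22=12 d=21 * → r--
[1,9] -10+18=8 d=17 * → r--
[1,8] -10+16=6 d=15 * → r--
[1,7] -10+13=3 d=12 * → r--
[1,6] -10+10=0 d=9 * → r--
[1,5] -10+7=-3 d=6 * → r--

l=1, r=4, best |Δ|=6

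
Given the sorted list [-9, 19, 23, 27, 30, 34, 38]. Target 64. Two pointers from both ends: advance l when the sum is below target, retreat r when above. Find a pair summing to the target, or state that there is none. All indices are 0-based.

l=0 r=6: -9+38=29 <64, l++
l=1 r=6: 19+38=57 <64, l++
l=2 r=6: 23+38=61 <64, l++
l=3 r=6: 27+38=65 >64, r--
l=3 r=5: 27+34=61 <64, l++
l=4 r=5: 30+34=64, found

(30, 34)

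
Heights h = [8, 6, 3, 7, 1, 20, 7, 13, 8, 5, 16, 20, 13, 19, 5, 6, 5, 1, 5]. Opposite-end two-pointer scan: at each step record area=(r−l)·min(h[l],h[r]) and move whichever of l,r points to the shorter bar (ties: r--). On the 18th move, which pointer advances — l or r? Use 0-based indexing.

[0,18] min(8,5)*18=90 best=90 * → r--
[0,17] min(8,1)*17=17 best=90 → r--
[0,16] min(8,5)*16=80 best=90 → r--
[0,15] min(8,6)*15=90 best=90 → r--
[0,14] min(8,5)*14=70 best=90 → r--
[0,13] min(8,19)*13=104 best=104 * → l++
[1,13] min(6,19)*12=72 best=104 → l++
[2,13] min(3,19)*11=33 best=104 → l++
[3,13] min(7,19)*10=70 best=104 → l++
[4,13] min(1,19)*9=9 best=104 → l++
[5,13] min(20,19)*8=152 best=152 * → r--
[5,12] min(20,13)*7=91 best=152 → r--
[5,11] min(20,20)*6=120 best=152 → r--
[5,10] min(20,16)*5=80 best=152 → r--
[5,9] min(20,5)*4=20 best=152 → r--
[5,8] min(20,8)*3=24 best=152 → r--
[5,7] min(20,13)*2=26 best=152 → r--
[5,6] min(20,7)*1=7 best=152 → r--

r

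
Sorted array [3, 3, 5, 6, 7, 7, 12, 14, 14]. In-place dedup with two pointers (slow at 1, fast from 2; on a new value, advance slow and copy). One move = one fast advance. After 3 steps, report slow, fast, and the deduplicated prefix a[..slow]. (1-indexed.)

slow=3, fast=5, prefix=[3, 5, 6]

(s=1,f=2) a[fast]=3=a[slow] dup → fast++
(s=1,f=3) a[fast]=5≠a[slow]=3 write a[2]=5 → slow++,fast++
(s=2,f=4) a[fast]=6≠a[slow]=5 write a[3]=6 → slow++,fast++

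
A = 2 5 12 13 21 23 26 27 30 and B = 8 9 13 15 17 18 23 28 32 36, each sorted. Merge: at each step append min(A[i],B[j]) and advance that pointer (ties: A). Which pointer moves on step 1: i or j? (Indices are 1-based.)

i

i=1 j=1: A[i]=2<=B[j]=8 take 2, i++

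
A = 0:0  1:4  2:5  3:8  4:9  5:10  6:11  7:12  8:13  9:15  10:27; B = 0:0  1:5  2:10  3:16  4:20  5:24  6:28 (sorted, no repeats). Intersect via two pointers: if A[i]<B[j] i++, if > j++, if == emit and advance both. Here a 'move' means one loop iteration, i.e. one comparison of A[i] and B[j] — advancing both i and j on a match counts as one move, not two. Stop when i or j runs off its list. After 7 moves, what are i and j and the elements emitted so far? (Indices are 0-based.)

i=7, j=3, emitted=[0, 5, 10]

[i=0,j=0] 0==0 emit → i++,j++
[i=1,j=1] 4<5 → i++
[i=2,j=1] 5==5 emit → i++,j++
[i=3,j=2] 8<10 → i++
[i=4,j=2] 9<10 → i++
[i=5,j=2] 10==10 emit → i++,j++
[i=6,j=3] 11<16 → i++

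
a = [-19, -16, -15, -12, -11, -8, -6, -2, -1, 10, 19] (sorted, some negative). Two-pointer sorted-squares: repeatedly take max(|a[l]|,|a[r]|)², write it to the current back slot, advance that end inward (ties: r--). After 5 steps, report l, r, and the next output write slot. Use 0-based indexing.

l=0 r=10: |-19|<=|19| out[10]=361, r--
l=0 r=9: |-19|>|10| out[9]=361, l++
l=1 r=9: |-16|>|10| out[8]=256, l++
l=2 r=9: |-15|>|10| out[7]=225, l++
l=3 r=9: |-12|>|10| out[6]=144, l++

l=4, r=9, next write slot=5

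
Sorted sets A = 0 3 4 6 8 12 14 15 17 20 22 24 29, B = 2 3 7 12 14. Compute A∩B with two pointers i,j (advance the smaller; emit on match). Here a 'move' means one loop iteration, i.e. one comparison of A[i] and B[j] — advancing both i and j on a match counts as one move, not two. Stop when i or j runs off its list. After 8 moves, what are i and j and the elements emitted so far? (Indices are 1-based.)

[i=1,j=1] 0<2 → i++
[i=2,j=1] 3>2 → j++
[i=2,j=2] 3==3 emit → i++,j++
[i=3,j=3] 4<7 → i++
[i=4,j=3] 6<7 → i++
[i=5,j=3] 8>7 → j++
[i=5,j=4] 8<12 → i++
[i=6,j=4] 12==12 emit → i++,j++

i=7, j=5, emitted=[3, 12]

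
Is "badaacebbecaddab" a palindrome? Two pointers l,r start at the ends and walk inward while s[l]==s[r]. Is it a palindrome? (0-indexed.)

[0,15] 'b'=='b' → l++,r--
[1,14] 'a'=='a' → l++,r--
[2,13] 'd'=='d' → l++,r--
[3,12] 'a'!='d' → stop

not a palindrome (mismatch at 3,12)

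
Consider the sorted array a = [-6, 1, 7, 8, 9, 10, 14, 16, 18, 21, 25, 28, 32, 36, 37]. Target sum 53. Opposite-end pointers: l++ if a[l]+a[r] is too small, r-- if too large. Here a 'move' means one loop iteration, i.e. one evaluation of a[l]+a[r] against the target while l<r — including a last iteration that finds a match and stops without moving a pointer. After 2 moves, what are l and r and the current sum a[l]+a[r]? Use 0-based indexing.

l=2, r=14, sum=44

l=0 r=14: -6+37=31 <53, l++
l=1 r=14: 1+37=38 <53, l++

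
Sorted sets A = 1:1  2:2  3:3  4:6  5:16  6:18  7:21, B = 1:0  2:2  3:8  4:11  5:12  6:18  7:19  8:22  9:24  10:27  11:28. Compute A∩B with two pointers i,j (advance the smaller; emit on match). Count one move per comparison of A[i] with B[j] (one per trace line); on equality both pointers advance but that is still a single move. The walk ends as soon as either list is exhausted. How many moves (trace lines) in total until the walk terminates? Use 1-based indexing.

[i=1,j=1] 1>0 → j++
[i=1,j=2] 1<2 → i++
[i=2,j=2] 2==2 emit → i++,j++
[i=3,j=3] 3<8 → i++
[i=4,j=3] 6<8 → i++
[i=5,j=3] 16>8 → j++
[i=5,j=4] 16>11 → j++
[i=5,j=5] 16>12 → j++
[i=5,j=6] 16<18 → i++
[i=6,j=6] 18==18 emit → i++,j++
[i=7,j=7] 21>19 → j++
[i=7,j=8] 21<22 → i++

12 moves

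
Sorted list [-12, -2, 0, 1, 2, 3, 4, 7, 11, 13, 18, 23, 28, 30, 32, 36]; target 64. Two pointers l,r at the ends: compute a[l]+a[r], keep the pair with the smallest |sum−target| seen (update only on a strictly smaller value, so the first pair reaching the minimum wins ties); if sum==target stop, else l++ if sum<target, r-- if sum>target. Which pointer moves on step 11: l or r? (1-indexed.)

l=1 r=16: -12+36=24 d=40 *, l++
l=2 r=16: -2+36=34 d=30 *, l++
l=3 r=16: 0+36=36 d=28 *, l++
l=4 r=16: 1+36=37 d=27 *, l++
l=5 r=16: 2+36=38 d=26 *, l++
l=6 r=16: 3+36=39 d=25 *, l++
l=7 r=16: 4+36=40 d=24 *, l++
l=8 r=16: 7+36=43 d=21 *, l++
l=9 r=16: 11+36=47 d=17 *, l++
l=10 r=16: 13+36=49 d=15 *, l++
l=11 r=16: 18+36=54 d=10 *, l++

l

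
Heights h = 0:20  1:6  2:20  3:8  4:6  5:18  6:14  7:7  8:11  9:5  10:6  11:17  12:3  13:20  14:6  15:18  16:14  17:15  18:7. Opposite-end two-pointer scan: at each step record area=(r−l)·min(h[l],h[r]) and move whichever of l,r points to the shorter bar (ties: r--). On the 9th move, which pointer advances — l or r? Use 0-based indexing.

l=0 r=18: min(20,7)*18=126 best=126 *, r--
l=0 r=17: min(20,15)*17=255 best=255 *, r--
l=0 r=16: min(20,14)*16=224 best=255, r--
l=0 r=15: min(20,18)*15=270 best=270 *, r--
l=0 r=14: min(20,6)*14=84 best=270, r--
l=0 r=13: min(20,20)*13=260 best=270, r--
l=0 r=12: min(20,3)*12=36 best=270, r--
l=0 r=11: min(20,17)*11=187 best=270, r--
l=0 r=10: min(20,6)*10=60 best=270, r--

r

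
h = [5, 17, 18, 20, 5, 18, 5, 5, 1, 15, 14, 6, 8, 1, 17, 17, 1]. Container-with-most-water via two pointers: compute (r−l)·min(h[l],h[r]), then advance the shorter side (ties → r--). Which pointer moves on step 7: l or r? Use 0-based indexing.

r

l=0 r=16: min(5,1)*16=16 best=16 *, r--
l=0 r=15: min(5,17)*15=75 best=75 *, l++
l=1 r=15: min(17,17)*14=238 best=238 *, r--
l=1 r=14: min(17,17)*13=221 best=238, r--
l=1 r=13: min(17,1)*12=12 best=238, r--
l=1 r=12: min(17,8)*11=88 best=238, r--
l=1 r=11: min(17,6)*10=60 best=238, r--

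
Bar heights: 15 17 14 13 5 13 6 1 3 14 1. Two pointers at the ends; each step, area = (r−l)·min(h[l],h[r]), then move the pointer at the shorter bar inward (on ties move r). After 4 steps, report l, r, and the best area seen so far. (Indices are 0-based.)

l=0 r=10: min(15,1)*10=10 best=10 *, r--
l=0 r=9: min(15,14)*9=126 best=126 *, r--
l=0 r=8: min(15,3)*8=24 best=126, r--
l=0 r=7: min(15,1)*7=7 best=126, r--

l=0, r=6, best area=126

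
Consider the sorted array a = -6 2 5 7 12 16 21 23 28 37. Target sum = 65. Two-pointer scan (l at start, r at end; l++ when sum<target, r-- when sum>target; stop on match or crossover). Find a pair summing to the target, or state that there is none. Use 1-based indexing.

(28, 37)

[1,10] -6+37=31 <65 → l++
[2,10] 2+37=39 <65 → l++
[3,10] 5+37=42 <65 → l++
[4,10] 7+37=44 <65 → l++
[5,10] 12+37=49 <65 → l++
[6,10] 16+37=53 <65 → l++
[7,10] 21+37=58 <65 → l++
[8,10] 23+37=60 <65 → l++
[9,10] 28+37=65 → found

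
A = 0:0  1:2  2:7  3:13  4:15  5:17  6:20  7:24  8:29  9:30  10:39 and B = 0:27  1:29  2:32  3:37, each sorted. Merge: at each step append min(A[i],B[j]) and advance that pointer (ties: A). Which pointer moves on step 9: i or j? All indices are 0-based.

j

[i=0,j=0] A[i]=0<=B[j]=27 take 0 → i++
[i=1,j=0] A[i]=2<=B[j]=27 take 2 → i++
[i=2,j=0] A[i]=7<=B[j]=27 take 7 → i++
[i=3,j=0] A[i]=13<=B[j]=27 take 13 → i++
[i=4,j=0] A[i]=15<=B[j]=27 take 15 → i++
[i=5,j=0] A[i]=17<=B[j]=27 take 17 → i++
[i=6,j=0] A[i]=20<=B[j]=27 take 20 → i++
[i=7,j=0] A[i]=24<=B[j]=27 take 24 → i++
[i=8,j=0] A[i]=29>B[j]=27 take 27 → j++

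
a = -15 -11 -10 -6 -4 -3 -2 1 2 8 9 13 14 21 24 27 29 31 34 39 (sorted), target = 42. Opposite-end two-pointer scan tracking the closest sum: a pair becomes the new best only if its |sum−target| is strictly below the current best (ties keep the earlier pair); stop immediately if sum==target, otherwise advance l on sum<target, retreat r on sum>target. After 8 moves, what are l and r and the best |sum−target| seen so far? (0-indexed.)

[0,19] -15+39=24 d=18 * → l++
[1,19] -11+39=28 d=14 * → l++
[2,19] -10+39=29 d=13 * → l++
[3,19] -6+39=33 d=9 * → l++
[4,19] -4+39=35 d=7 * → l++
[5,19] -3+39=36 d=6 * → l++
[6,19] -2+39=37 d=5 * → l++
[7,19] 1+39=40 d=2 * → l++

l=8, r=19, best |Δ|=2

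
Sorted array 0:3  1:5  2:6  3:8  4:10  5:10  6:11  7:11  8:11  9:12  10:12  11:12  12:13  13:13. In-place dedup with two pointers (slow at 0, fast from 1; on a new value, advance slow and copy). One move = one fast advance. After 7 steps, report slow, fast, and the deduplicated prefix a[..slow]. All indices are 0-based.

slow=0 fast=1: a[fast]=5≠a[slow]=3 write a[1]=5, slow++,fast++
slow=1 fast=2: a[fast]=6≠a[slow]=5 write a[2]=6, slow++,fast++
slow=2 fast=3: a[fast]=8≠a[slow]=6 write a[3]=8, slow++,fast++
slow=3 fast=4: a[fast]=10≠a[slow]=8 write a[4]=10, slow++,fast++
slow=4 fast=5: a[fast]=10=a[slow] dup, fast++
slow=4 fast=6: a[fast]=11≠a[slow]=10 write a[5]=11, slow++,fast++
slow=5 fast=7: a[fast]=11=a[slow] dup, fast++

slow=5, fast=8, prefix=[3, 5, 6, 8, 10, 11]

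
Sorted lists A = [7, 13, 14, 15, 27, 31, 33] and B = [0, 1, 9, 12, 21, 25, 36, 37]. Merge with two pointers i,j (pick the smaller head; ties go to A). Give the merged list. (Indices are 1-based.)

i=1 j=1: A[i]=7>B[j]=0 take 0, j++
i=1 j=2: A[i]=7>B[j]=1 take 1, j++
i=1 j=3: A[i]=7<=B[j]=9 take 7, i++
i=2 j=3: A[i]=13>B[j]=9 take 9, j++
i=2 j=4: A[i]=13>B[j]=12 take 12, j++
i=2 j=5: A[i]=13<=B[j]=21 take 13, i++
i=3 j=5: A[i]=14<=B[j]=21 take 14, i++
i=4 j=5: A[i]=15<=B[j]=21 take 15, i++
i=5 j=5: A[i]=27>B[j]=21 take 21, j++
i=5 j=6: A[i]=27>B[j]=25 take 25, j++
i=5 j=7: A[i]=27<=B[j]=36 take 27, i++
i=6 j=7: A[i]=31<=B[j]=36 take 31, i++
i=7 j=7: A[i]=33<=B[j]=36 take 33, i++
i=8 j=7: A done, take B[j]=36, j++
i=8 j=8: A done, take B[j]=37, j++

[0, 1, 7, 9, 12, 13, 14, 15, 21, 25, 27, 31, 33, 36, 37]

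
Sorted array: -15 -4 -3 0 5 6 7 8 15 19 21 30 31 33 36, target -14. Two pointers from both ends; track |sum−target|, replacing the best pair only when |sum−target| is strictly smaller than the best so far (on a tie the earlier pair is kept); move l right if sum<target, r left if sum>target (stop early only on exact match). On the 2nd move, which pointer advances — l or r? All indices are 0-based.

r

l=0 r=14: -15+36=21 d=35 *, r--
l=0 r=13: -15+33=18 d=32 *, r--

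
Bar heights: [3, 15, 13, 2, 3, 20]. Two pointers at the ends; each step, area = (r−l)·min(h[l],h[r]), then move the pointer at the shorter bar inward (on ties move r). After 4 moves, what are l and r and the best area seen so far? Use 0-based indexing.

l=0 r=5: min(3,20)*5=15 best=15 *, l++
l=1 r=5: min(15,20)*4=60 best=60 *, l++
l=2 r=5: min(13,20)*3=39 best=60, l++
l=3 r=5: min(2,20)*2=4 best=60, l++

l=4, r=5, best area=60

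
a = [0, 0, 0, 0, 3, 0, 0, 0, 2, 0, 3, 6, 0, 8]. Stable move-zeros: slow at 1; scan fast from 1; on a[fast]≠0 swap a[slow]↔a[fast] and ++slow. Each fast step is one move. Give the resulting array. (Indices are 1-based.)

(s=1,f=1) a[fast]=0 → fast++
(s=1,f=2) a[fast]=0 → fast++
(s=1,f=3) a[fast]=0 → fast++
(s=1,f=4) a[fast]=0 → fast++
(s=1,f=5) a[fast]=3≠0 swap→a[1]=3 → slow++,fast++
(s=2,f=6) a[fast]=0 → fast++
(s=2,f=7) a[fast]=0 → fast++
(s=2,f=8) a[fast]=0 → fast++
(s=2,f=9) a[fast]=2≠0 swap→a[2]=2 → slow++,fast++
(s=3,f=10) a[fast]=0 → fast++
(s=3,f=11) a[fast]=3≠0 swap→a[3]=3 → slow++,fast++
(s=4,f=12) a[fast]=6≠0 swap→a[4]=6 → slow++,fast++
(s=5,f=13) a[fast]=0 → fast++
(s=5,f=14) a[fast]=8≠0 swap→a[5]=8 → slow++,fast++

[3, 2, 3, 6, 8, 0, 0, 0, 0, 0, 0, 0, 0, 0]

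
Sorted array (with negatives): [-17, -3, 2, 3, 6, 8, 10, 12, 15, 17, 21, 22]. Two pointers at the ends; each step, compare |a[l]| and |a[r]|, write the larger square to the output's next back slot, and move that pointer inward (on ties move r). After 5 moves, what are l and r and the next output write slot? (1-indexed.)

l=2, r=8, next write slot=7

[1,12] |-17|<=|22| out[12]=484 → r--
[1,11] |-17|<=|21| out[11]=441 → r--
[1,10] |-17|<=|17| out[10]=289 → r--
[1,9] |-17|>|15| out[9]=289 → l++
[2,9] |-3|<=|15| out[8]=225 → r--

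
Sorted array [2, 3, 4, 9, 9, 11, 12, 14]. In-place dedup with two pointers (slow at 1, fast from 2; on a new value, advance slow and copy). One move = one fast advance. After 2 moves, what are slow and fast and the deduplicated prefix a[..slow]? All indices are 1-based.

slow=3, fast=4, prefix=[2, 3, 4]

slow=1 fast=2: a[fast]=3≠a[slow]=2 write a[2]=3, slow++,fast++
slow=2 fast=3: a[fast]=4≠a[slow]=3 write a[3]=4, slow++,fast++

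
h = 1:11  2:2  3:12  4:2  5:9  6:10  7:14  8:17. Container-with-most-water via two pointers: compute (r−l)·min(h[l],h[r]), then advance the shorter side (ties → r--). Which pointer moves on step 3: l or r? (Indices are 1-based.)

[1,8] min(11,17)*7=77 best=77 * → l++
[2,8] min(2,17)*6=12 best=77 → l++
[3,8] min(12,17)*5=60 best=77 → l++

l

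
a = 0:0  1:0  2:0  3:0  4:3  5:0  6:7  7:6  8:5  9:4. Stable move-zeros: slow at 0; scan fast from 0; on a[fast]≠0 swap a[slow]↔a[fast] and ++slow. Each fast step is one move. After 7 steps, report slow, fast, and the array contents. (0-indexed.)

slow=2, fast=7, a=[3, 7, 0, 0, 0, 0, 0, 6, 5, 4]

(s=0,f=0) a[fast]=0 → fast++
(s=0,f=1) a[fast]=0 → fast++
(s=0,f=2) a[fast]=0 → fast++
(s=0,f=3) a[fast]=0 → fast++
(s=0,f=4) a[fast]=3≠0 swap→a[0]=3 → slow++,fast++
(s=1,f=5) a[fast]=0 → fast++
(s=1,f=6) a[fast]=7≠0 swap→a[1]=7 → slow++,fast++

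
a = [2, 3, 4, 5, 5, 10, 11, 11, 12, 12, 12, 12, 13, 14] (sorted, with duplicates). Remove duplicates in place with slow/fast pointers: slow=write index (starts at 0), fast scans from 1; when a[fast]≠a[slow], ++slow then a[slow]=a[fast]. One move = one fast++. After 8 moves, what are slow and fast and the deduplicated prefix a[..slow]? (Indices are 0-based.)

(s=0,f=1) a[fast]=3≠a[slow]=2 write a[1]=3 → slow++,fast++
(s=1,f=2) a[fast]=4≠a[slow]=3 write a[2]=4 → slow++,fast++
(s=2,f=3) a[fast]=5≠a[slow]=4 write a[3]=5 → slow++,fast++
(s=3,f=4) a[fast]=5=a[slow] dup → fast++
(s=3,f=5) a[fast]=10≠a[slow]=5 write a[4]=10 → slow++,fast++
(s=4,f=6) a[fast]=11≠a[slow]=10 write a[5]=11 → slow++,fast++
(s=5,f=7) a[fast]=11=a[slow] dup → fast++
(s=5,f=8) a[fast]=12≠a[slow]=11 write a[6]=12 → slow++,fast++

slow=6, fast=9, prefix=[2, 3, 4, 5, 10, 11, 12]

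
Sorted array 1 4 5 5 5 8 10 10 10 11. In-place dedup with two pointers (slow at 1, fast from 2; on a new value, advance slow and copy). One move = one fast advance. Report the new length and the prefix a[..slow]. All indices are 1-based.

slow=1 fast=2: a[fast]=4≠a[slow]=1 write a[2]=4, slow++,fast++
slow=2 fast=3: a[fast]=5≠a[slow]=4 write a[3]=5, slow++,fast++
slow=3 fast=4: a[fast]=5=a[slow] dup, fast++
slow=3 fast=5: a[fast]=5=a[slow] dup, fast++
slow=3 fast=6: a[fast]=8≠a[slow]=5 write a[4]=8, slow++,fast++
slow=4 fast=7: a[fast]=10≠a[slow]=8 write a[5]=10, slow++,fast++
slow=5 fast=8: a[fast]=10=a[slow] dup, fast++
slow=5 fast=9: a[fast]=10=a[slow] dup, fast++
slow=5 fast=10: a[fast]=11≠a[slow]=10 write a[6]=11, slow++,fast++

length 6; prefix = [1, 4, 5, 8, 10, 11]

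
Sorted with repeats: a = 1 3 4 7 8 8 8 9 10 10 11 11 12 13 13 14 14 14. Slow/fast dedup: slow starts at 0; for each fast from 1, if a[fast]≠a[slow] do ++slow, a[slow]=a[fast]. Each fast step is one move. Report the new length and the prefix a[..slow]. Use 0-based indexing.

(s=0,f=1) a[fast]=3≠a[slow]=1 write a[1]=3 → slow++,fast++
(s=1,f=2) a[fast]=4≠a[slow]=3 write a[2]=4 → slow++,fast++
(s=2,f=3) a[fast]=7≠a[slow]=4 write a[3]=7 → slow++,fast++
(s=3,f=4) a[fast]=8≠a[slow]=7 write a[4]=8 → slow++,fast++
(s=4,f=5) a[fast]=8=a[slow] dup → fast++
(s=4,f=6) a[fast]=8=a[slow] dup → fast++
(s=4,f=7) a[fast]=9≠a[slow]=8 write a[5]=9 → slow++,fast++
(s=5,f=8) a[fast]=10≠a[slow]=9 write a[6]=10 → slow++,fast++
(s=6,f=9) a[fast]=10=a[slow] dup → fast++
(s=6,f=10) a[fast]=11≠a[slow]=10 write a[7]=11 → slow++,fast++
(s=7,f=11) a[fast]=11=a[slow] dup → fast++
(s=7,f=12) a[fast]=12≠a[slow]=11 write a[8]=12 → slow++,fast++
(s=8,f=13) a[fast]=13≠a[slow]=12 write a[9]=13 → slow++,fast++
(s=9,f=14) a[fast]=13=a[slow] dup → fast++
(s=9,f=15) a[fast]=14≠a[slow]=13 write a[10]=14 → slow++,fast++
(s=10,f=16) a[fast]=14=a[slow] dup → fast++
(s=10,f=17) a[fast]=14=a[slow] dup → fast++

length 11; prefix = [1, 3, 4, 7, 8, 9, 10, 11, 12, 13, 14]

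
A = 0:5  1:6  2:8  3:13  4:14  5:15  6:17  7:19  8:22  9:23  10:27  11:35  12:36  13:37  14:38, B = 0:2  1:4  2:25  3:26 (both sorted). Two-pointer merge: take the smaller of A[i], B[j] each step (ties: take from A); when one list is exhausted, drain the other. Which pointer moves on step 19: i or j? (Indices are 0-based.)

[i=0,j=0] A[i]=5>B[j]=2 take 2 → j++
[i=0,j=1] A[i]=5>B[j]=4 take 4 → j++
[i=0,j=2] A[i]=5<=B[j]=25 take 5 → i++
[i=1,j=2] A[i]=6<=B[j]=25 take 6 → i++
[i=2,j=2] A[i]=8<=B[j]=25 take 8 → i++
[i=3,j=2] A[i]=13<=B[j]=25 take 13 → i++
[i=4,j=2] A[i]=14<=B[j]=25 take 14 → i++
[i=5,j=2] A[i]=15<=B[j]=25 take 15 → i++
[i=6,j=2] A[i]=17<=B[j]=25 take 17 → i++
[i=7,j=2] A[i]=19<=B[j]=25 take 19 → i++
[i=8,j=2] A[i]=22<=B[j]=25 take 22 → i++
[i=9,j=2] A[i]=23<=B[j]=25 take 23 → i++
[i=10,j=2] A[i]=27>B[j]=25 take 25 → j++
[i=10,j=3] A[i]=27>B[j]=26 take 26 → j++
[i=10,j=4] B done, take A[i]=27 → i++
[i=11,j=4] B done, take A[i]=35 → i++
[i=12,j=4] B done, take A[i]=36 → i++
[i=13,j=4] B done, take A[i]=37 → i++
[i=14,j=4] B done, take A[i]=38 → i++

i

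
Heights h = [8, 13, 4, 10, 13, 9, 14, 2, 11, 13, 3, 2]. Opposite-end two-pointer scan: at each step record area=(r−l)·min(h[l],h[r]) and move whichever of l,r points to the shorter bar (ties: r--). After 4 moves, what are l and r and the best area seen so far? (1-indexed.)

l=2, r=9, best area=104

l=1 r=12: min(8,2)*11=22 best=22 *, r--
l=1 r=11: min(8,3)*10=30 best=30 *, r--
l=1 r=10: min(8,13)*9=72 best=72 *, l++
l=2 r=10: min(13,13)*8=104 best=104 *, r--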